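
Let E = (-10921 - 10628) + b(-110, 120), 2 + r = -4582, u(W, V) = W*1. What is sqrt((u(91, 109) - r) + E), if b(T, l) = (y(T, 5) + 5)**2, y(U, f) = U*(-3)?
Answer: sqrt(95351) ≈ 308.79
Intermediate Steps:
u(W, V) = W
y(U, f) = -3*U
r = -4584 (r = -2 - 4582 = -4584)
b(T, l) = (5 - 3*T)**2 (b(T, l) = (-3*T + 5)**2 = (5 - 3*T)**2)
E = 90676 (E = (-10921 - 10628) + (-5 + 3*(-110))**2 = -21549 + (-5 - 330)**2 = -21549 + (-335)**2 = -21549 + 112225 = 90676)
sqrt((u(91, 109) - r) + E) = sqrt((91 - 1*(-4584)) + 90676) = sqrt((91 + 4584) + 90676) = sqrt(4675 + 90676) = sqrt(95351)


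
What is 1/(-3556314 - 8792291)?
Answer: -1/12348605 ≈ -8.0981e-8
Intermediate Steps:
1/(-3556314 - 8792291) = 1/(-12348605) = -1/12348605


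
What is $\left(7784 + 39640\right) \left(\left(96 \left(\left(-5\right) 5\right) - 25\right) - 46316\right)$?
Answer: $-2311493184$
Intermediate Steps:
$\left(7784 + 39640\right) \left(\left(96 \left(\left(-5\right) 5\right) - 25\right) - 46316\right) = 47424 \left(\left(96 \left(-25\right) - 25\right) - 46316\right) = 47424 \left(\left(-2400 - 25\right) - 46316\right) = 47424 \left(-2425 - 46316\right) = 47424 \left(-48741\right) = -2311493184$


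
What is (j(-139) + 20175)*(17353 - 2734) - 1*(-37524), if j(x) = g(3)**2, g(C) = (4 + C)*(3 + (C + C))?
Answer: 352998660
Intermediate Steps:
g(C) = (3 + 2*C)*(4 + C) (g(C) = (4 + C)*(3 + 2*C) = (3 + 2*C)*(4 + C))
j(x) = 3969 (j(x) = (12 + 2*3**2 + 11*3)**2 = (12 + 2*9 + 33)**2 = (12 + 18 + 33)**2 = 63**2 = 3969)
(j(-139) + 20175)*(17353 - 2734) - 1*(-37524) = (3969 + 20175)*(17353 - 2734) - 1*(-37524) = 24144*14619 + 37524 = 352961136 + 37524 = 352998660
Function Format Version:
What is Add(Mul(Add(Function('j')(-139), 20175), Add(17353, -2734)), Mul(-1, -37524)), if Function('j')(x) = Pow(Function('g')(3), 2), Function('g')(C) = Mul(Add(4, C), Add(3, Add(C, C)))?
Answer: 352998660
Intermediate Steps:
Function('g')(C) = Mul(Add(3, Mul(2, C)), Add(4, C)) (Function('g')(C) = Mul(Add(4, C), Add(3, Mul(2, C))) = Mul(Add(3, Mul(2, C)), Add(4, C)))
Function('j')(x) = 3969 (Function('j')(x) = Pow(Add(12, Mul(2, Pow(3, 2)), Mul(11, 3)), 2) = Pow(Add(12, Mul(2, 9), 33), 2) = Pow(Add(12, 18, 33), 2) = Pow(63, 2) = 3969)
Add(Mul(Add(Function('j')(-139), 20175), Add(17353, -2734)), Mul(-1, -37524)) = Add(Mul(Add(3969, 20175), Add(17353, -2734)), Mul(-1, -37524)) = Add(Mul(24144, 14619), 37524) = Add(352961136, 37524) = 352998660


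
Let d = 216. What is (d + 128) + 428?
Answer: 772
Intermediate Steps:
(d + 128) + 428 = (216 + 128) + 428 = 344 + 428 = 772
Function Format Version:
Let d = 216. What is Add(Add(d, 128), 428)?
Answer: 772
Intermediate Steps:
Add(Add(d, 128), 428) = Add(Add(216, 128), 428) = Add(344, 428) = 772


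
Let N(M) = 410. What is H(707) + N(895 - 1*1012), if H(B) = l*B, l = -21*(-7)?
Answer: 104339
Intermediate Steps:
l = 147
H(B) = 147*B
H(707) + N(895 - 1*1012) = 147*707 + 410 = 103929 + 410 = 104339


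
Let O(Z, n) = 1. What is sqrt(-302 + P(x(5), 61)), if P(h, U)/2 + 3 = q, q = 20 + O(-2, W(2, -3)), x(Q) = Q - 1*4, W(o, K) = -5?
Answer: I*sqrt(266) ≈ 16.31*I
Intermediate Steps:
x(Q) = -4 + Q (x(Q) = Q - 4 = -4 + Q)
q = 21 (q = 20 + 1 = 21)
P(h, U) = 36 (P(h, U) = -6 + 2*21 = -6 + 42 = 36)
sqrt(-302 + P(x(5), 61)) = sqrt(-302 + 36) = sqrt(-266) = I*sqrt(266)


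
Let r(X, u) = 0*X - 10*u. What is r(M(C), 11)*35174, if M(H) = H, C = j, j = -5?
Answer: -3869140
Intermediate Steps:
C = -5
r(X, u) = -10*u (r(X, u) = 0 - 10*u = -10*u)
r(M(C), 11)*35174 = -10*11*35174 = -110*35174 = -3869140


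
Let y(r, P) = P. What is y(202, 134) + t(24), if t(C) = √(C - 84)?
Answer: 134 + 2*I*√15 ≈ 134.0 + 7.746*I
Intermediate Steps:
t(C) = √(-84 + C)
y(202, 134) + t(24) = 134 + √(-84 + 24) = 134 + √(-60) = 134 + 2*I*√15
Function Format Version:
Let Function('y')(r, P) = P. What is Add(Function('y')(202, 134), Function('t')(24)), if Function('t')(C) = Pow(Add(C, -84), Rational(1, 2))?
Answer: Add(134, Mul(2, I, Pow(15, Rational(1, 2)))) ≈ Add(134.00, Mul(7.7460, I))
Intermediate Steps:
Function('t')(C) = Pow(Add(-84, C), Rational(1, 2))
Add(Function('y')(202, 134), Function('t')(24)) = Add(134, Pow(Add(-84, 24), Rational(1, 2))) = Add(134, Pow(-60, Rational(1, 2))) = Add(134, Mul(2, I, Pow(15, Rational(1, 2))))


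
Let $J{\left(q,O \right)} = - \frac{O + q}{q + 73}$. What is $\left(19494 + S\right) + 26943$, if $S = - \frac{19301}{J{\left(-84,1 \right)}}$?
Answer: $\frac{4066582}{83} \approx 48995.0$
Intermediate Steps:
$J{\left(q,O \right)} = - \frac{O + q}{73 + q}$
$S = \frac{212311}{83}$ ($S = - \frac{19301}{\frac{1}{73 - 84} \left(\left(-1\right) 1 - -84\right)} = - \frac{19301}{\frac{1}{-11} \left(-1 + 84\right)} = - \frac{19301}{\left(- \frac{1}{11}\right) 83} = - \frac{19301}{- \frac{83}{11}} = \left(-19301\right) \left(- \frac{11}{83}\right) = \frac{212311}{83} \approx 2558.0$)
$\left(19494 + S\right) + 26943 = \left(19494 + \frac{212311}{83}\right) + 26943 = \frac{1830313}{83} + 26943 = \frac{4066582}{83}$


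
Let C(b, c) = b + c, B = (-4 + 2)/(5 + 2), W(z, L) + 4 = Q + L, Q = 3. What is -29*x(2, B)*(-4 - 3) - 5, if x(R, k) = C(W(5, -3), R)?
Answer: -411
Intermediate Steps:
W(z, L) = -1 + L (W(z, L) = -4 + (3 + L) = -1 + L)
B = -2/7 ≈ -0.28571
x(R, k) = -4 + R (x(R, k) = (-1 - 3) + R = -4 + R)
-29*x(2, B)*(-4 - 3) - 5 = -29*(-4 + 2)*(-4 - 3) - 5 = -(-58)*(-7) - 5 = -29*14 - 5 = -406 - 5 = -411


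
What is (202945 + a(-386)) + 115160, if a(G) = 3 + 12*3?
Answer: 318144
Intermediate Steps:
a(G) = 39 (a(G) = 3 + 36 = 39)
(202945 + a(-386)) + 115160 = (202945 + 39) + 115160 = 202984 + 115160 = 318144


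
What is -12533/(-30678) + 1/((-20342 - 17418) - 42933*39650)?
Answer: 10024762712543/24538392302775 ≈ 0.40853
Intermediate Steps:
-12533/(-30678) + 1/((-20342 - 17418) - 42933*39650) = -12533*(-1/30678) + (1/39650)/(-37760 - 42933) = 12533/30678 + (1/39650)/(-80693) = 12533/30678 - 1/80693*1/39650 = 12533/30678 - 1/3199477450 = 10024762712543/24538392302775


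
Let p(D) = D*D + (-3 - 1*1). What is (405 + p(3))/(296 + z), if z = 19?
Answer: 82/63 ≈ 1.3016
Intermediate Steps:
p(D) = -4 + D² (p(D) = D² + (-3 - 1) = D² - 4 = -4 + D²)
(405 + p(3))/(296 + z) = (405 + (-4 + 3²))/(296 + 19) = (405 + (-4 + 9))/315 = (405 + 5)*(1/315) = 410*(1/315) = 82/63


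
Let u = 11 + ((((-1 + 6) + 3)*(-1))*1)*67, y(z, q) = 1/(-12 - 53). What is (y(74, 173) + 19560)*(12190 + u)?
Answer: 2966173867/13 ≈ 2.2817e+8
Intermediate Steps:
y(z, q) = -1/65 (y(z, q) = 1/(-65) = -1/65)
u = -525 (u = 11 + (((5 + 3)*(-1))*1)*67 = 11 + ((8*(-1))*1)*67 = 11 - 8*1*67 = 11 - 8*67 = 11 - 536 = -525)
(y(74, 173) + 19560)*(12190 + u) = (-1/65 + 19560)*(12190 - 525) = (1271399/65)*11665 = 2966173867/13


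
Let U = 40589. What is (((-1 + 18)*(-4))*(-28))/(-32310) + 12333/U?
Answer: 160598887/655715295 ≈ 0.24492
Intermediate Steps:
(((-1 + 18)*(-4))*(-28))/(-32310) + 12333/U = (((-1 + 18)*(-4))*(-28))/(-32310) + 12333/40589 = ((17*(-4))*(-28))*(-1/32310) + 12333*(1/40589) = -68*(-28)*(-1/32310) + 12333/40589 = 1904*(-1/32310) + 12333/40589 = -952/16155 + 12333/40589 = 160598887/655715295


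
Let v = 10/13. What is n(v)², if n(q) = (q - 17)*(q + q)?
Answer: 17808400/28561 ≈ 623.52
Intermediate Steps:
v = 10/13 (v = 10*(1/13) = 10/13 ≈ 0.76923)
n(q) = 2*q*(-17 + q) (n(q) = (-17 + q)*(2*q) = 2*q*(-17 + q))
n(v)² = (2*(10/13)*(-17 + 10/13))² = (2*(10/13)*(-211/13))² = (-4220/169)² = 17808400/28561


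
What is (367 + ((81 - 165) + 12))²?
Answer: 87025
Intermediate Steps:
(367 + ((81 - 165) + 12))² = (367 + (-84 + 12))² = (367 - 72)² = 295² = 87025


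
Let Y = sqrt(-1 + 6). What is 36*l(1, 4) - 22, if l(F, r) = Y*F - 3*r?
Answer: -454 + 36*sqrt(5) ≈ -373.50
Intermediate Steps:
Y = sqrt(5) ≈ 2.2361
l(F, r) = -3*r + F*sqrt(5) (l(F, r) = sqrt(5)*F - 3*r = F*sqrt(5) - 3*r = -3*r + F*sqrt(5))
36*l(1, 4) - 22 = 36*(-3*4 + 1*sqrt(5)) - 22 = 36*(-12 + sqrt(5)) - 22 = (-432 + 36*sqrt(5)) - 22 = -454 + 36*sqrt(5)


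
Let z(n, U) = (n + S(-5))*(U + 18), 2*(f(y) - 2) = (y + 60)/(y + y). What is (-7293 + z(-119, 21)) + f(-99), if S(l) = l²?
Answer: -1446311/132 ≈ -10957.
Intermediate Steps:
f(y) = 2 + (60 + y)/(4*y) (f(y) = 2 + ((y + 60)/(y + y))/2 = 2 + ((60 + y)/((2*y)))/2 = 2 + ((60 + y)*(1/(2*y)))/2 = 2 + ((60 + y)/(2*y))/2 = 2 + (60 + y)/(4*y))
z(n, U) = (18 + U)*(25 + n) (z(n, U) = (n + (-5)²)*(U + 18) = (n + 25)*(18 + U) = (25 + n)*(18 + U) = (18 + U)*(25 + n))
(-7293 + z(-119, 21)) + f(-99) = (-7293 + (450 + 18*(-119) + 25*21 + 21*(-119))) + (9/4 + 15/(-99)) = (-7293 + (450 - 2142 + 525 - 2499)) + (9/4 + 15*(-1/99)) = (-7293 - 3666) + (9/4 - 5/33) = -10959 + 277/132 = -1446311/132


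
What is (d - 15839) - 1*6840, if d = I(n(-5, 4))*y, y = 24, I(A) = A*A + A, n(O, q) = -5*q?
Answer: -13559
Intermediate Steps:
I(A) = A + A² (I(A) = A² + A = A + A²)
d = 9120 (d = ((-5*4)*(1 - 5*4))*24 = -20*(1 - 20)*24 = -20*(-19)*24 = 380*24 = 9120)
(d - 15839) - 1*6840 = (9120 - 15839) - 1*6840 = -6719 - 6840 = -13559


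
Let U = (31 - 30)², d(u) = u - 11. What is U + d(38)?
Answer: 28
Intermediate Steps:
d(u) = -11 + u
U = 1 (U = 1² = 1)
U + d(38) = 1 + (-11 + 38) = 1 + 27 = 28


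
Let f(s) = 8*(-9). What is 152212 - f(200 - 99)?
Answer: 152284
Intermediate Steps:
f(s) = -72
152212 - f(200 - 99) = 152212 - 1*(-72) = 152212 + 72 = 152284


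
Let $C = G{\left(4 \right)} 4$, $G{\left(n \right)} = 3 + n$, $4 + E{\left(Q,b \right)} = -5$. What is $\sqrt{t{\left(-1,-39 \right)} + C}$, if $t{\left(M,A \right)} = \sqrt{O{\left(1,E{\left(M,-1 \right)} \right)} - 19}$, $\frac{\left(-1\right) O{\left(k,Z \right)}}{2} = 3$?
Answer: $\sqrt{28 + 5 i} \approx 5.3124 + 0.4706 i$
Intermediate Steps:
$E{\left(Q,b \right)} = -9$ ($E{\left(Q,b \right)} = -4 - 5 = -9$)
$O{\left(k,Z \right)} = -6$ ($O{\left(k,Z \right)} = \left(-2\right) 3 = -6$)
$t{\left(M,A \right)} = 5 i$ ($t{\left(M,A \right)} = \sqrt{-6 - 19} = \sqrt{-25} = 5 i$)
$C = 28$ ($C = \left(3 + 4\right) 4 = 7 \cdot 4 = 28$)
$\sqrt{t{\left(-1,-39 \right)} + C} = \sqrt{5 i + 28} = \sqrt{28 + 5 i}$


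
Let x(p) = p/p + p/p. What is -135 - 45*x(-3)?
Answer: -225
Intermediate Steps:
x(p) = 2 (x(p) = 1 + 1 = 2)
-135 - 45*x(-3) = -135 - 45*2 = -135 - 90 = -225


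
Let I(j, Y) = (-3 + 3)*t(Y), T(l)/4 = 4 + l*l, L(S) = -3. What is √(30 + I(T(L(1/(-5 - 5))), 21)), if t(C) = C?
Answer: √30 ≈ 5.4772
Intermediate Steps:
T(l) = 16 + 4*l² (T(l) = 4*(4 + l*l) = 4*(4 + l²) = 16 + 4*l²)
I(j, Y) = 0 (I(j, Y) = (-3 + 3)*Y = 0*Y = 0)
√(30 + I(T(L(1/(-5 - 5))), 21)) = √(30 + 0) = √30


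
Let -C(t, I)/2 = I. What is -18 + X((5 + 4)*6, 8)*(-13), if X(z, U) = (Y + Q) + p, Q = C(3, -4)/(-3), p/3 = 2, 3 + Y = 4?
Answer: -223/3 ≈ -74.333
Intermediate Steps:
Y = 1 (Y = -3 + 4 = 1)
p = 6 (p = 3*2 = 6)
C(t, I) = -2*I
Q = -8/3 (Q = -2*(-4)/(-3) = 8*(-⅓) = -8/3 ≈ -2.6667)
X(z, U) = 13/3 (X(z, U) = (1 - 8/3) + 6 = -5/3 + 6 = 13/3)
-18 + X((5 + 4)*6, 8)*(-13) = -18 + (13/3)*(-13) = -18 - 169/3 = -223/3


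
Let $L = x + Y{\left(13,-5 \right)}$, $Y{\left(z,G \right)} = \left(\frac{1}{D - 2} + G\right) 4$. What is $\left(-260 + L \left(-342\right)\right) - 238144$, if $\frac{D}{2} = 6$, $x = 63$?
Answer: $- \frac{1266234}{5} \approx -2.5325 \cdot 10^{5}$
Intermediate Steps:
$D = 12$ ($D = 2 \cdot 6 = 12$)
$Y{\left(z,G \right)} = \frac{2}{5} + 4 G$ ($Y{\left(z,G \right)} = \left(\frac{1}{12 - 2} + G\right) 4 = \left(\frac{1}{10} + G\right) 4 = \frac{2}{5} + 4 G$)
$L = \frac{217}{5}$ ($L = 63 + \left(\frac{2}{5} + 4 \left(-5\right)\right) = 63 + \left(\frac{2}{5} - 20\right) = 63 - \frac{98}{5} = \frac{217}{5} \approx 43.4$)
$\left(-260 + L \left(-342\right)\right) - 238144 = \left(-260 + \frac{217}{5} \left(-342\right)\right) - 238144 = \left(-260 - \frac{74214}{5}\right) - 238144 = - \frac{75514}{5} - 238144 = - \frac{1266234}{5}$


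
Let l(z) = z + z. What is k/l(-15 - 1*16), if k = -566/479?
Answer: 283/14849 ≈ 0.019059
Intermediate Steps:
k = -566/479 (k = -566*1/479 = -566/479 ≈ -1.1816)
l(z) = 2*z
k/l(-15 - 1*16) = -566*1/(2*(-15 - 1*16))/479 = -566*1/(2*(-15 - 16))/479 = -566/(479*(2*(-31))) = -566/479/(-62) = -566/479*(-1/62) = 283/14849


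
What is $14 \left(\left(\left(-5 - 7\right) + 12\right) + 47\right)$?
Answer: $658$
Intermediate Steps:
$14 \left(\left(\left(-5 - 7\right) + 12\right) + 47\right) = 14 \left(\left(-12 + 12\right) + 47\right) = 14 \left(0 + 47\right) = 14 \cdot 47 = 658$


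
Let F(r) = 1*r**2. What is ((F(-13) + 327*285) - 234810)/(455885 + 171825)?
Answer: -70723/313855 ≈ -0.22534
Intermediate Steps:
F(r) = r**2
((F(-13) + 327*285) - 234810)/(455885 + 171825) = (((-13)**2 + 327*285) - 234810)/(455885 + 171825) = ((169 + 93195) - 234810)/627710 = (93364 - 234810)*(1/627710) = -141446*1/627710 = -70723/313855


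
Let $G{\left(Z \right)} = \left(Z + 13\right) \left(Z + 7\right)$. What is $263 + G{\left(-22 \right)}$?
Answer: $398$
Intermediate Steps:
$G{\left(Z \right)} = \left(7 + Z\right) \left(13 + Z\right)$ ($G{\left(Z \right)} = \left(13 + Z\right) \left(7 + Z\right) = \left(7 + Z\right) \left(13 + Z\right)$)
$263 + G{\left(-22 \right)} = 263 + \left(91 + \left(-22\right)^{2} + 20 \left(-22\right)\right) = 263 + \left(91 + 484 - 440\right) = 263 + 135 = 398$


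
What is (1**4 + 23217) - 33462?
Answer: -10244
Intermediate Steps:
(1**4 + 23217) - 33462 = (1 + 23217) - 33462 = 23218 - 33462 = -10244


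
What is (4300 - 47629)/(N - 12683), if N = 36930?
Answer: -43329/24247 ≈ -1.7870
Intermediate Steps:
(4300 - 47629)/(N - 12683) = (4300 - 47629)/(36930 - 12683) = -43329/24247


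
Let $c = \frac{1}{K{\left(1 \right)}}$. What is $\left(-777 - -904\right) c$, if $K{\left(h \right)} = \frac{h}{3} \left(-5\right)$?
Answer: $- \frac{381}{5} \approx -76.2$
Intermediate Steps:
$K{\left(h \right)} = - \frac{5 h}{3}$ ($K{\left(h \right)} = h \frac{1}{3} \left(-5\right) = \frac{h}{3} \left(-5\right) = - \frac{5 h}{3}$)
$c = - \frac{3}{5}$ ($c = \frac{1}{\left(- \frac{5}{3}\right) 1} = \frac{1}{- \frac{5}{3}} = - \frac{3}{5} \approx -0.6$)
$\left(-777 - -904\right) c = \left(-777 - -904\right) \left(- \frac{3}{5}\right) = \left(-777 + 904\right) \left(- \frac{3}{5}\right) = 127 \left(- \frac{3}{5}\right) = - \frac{381}{5}$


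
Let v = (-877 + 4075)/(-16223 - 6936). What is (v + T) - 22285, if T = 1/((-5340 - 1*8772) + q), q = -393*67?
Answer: -20872693513418/936619437 ≈ -22285.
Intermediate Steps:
v = -3198/23159 (v = 3198/(-23159) = 3198*(-1/23159) = -3198/23159 ≈ -0.13809)
q = -26331
T = -1/40443 (T = 1/((-5340 - 1*8772) - 26331) = 1/((-5340 - 8772) - 26331) = 1/(-14112 - 26331) = 1/(-40443) = -1/40443 ≈ -2.4726e-5)
(v + T) - 22285 = (-3198/23159 - 1/40443) - 22285 = -129359873/936619437 - 22285 = -20872693513418/936619437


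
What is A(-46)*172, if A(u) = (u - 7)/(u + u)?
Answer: 2279/23 ≈ 99.087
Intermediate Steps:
A(u) = (-7 + u)/(2*u) (A(u) = (-7 + u)/((2*u)) = (-7 + u)*(1/(2*u)) = (-7 + u)/(2*u))
A(-46)*172 = ((½)*(-7 - 46)/(-46))*172 = ((½)*(-1/46)*(-53))*172 = (53/92)*172 = 2279/23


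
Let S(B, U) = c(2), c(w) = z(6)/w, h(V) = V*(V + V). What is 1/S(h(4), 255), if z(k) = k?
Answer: 1/3 ≈ 0.33333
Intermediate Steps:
h(V) = 2*V**2 (h(V) = V*(2*V) = 2*V**2)
c(w) = 6/w
S(B, U) = 3 (S(B, U) = 6/2 = 6*(1/2) = 3)
1/S(h(4), 255) = 1/3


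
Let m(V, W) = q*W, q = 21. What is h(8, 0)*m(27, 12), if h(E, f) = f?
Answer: 0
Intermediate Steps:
m(V, W) = 21*W
h(8, 0)*m(27, 12) = 0*(21*12) = 0*252 = 0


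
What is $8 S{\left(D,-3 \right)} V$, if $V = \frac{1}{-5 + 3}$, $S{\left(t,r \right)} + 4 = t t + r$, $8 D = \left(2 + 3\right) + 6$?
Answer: $\frac{327}{16} \approx 20.438$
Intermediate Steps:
$D = \frac{11}{8}$ ($D = \frac{\left(2 + 3\right) + 6}{8} = \frac{5 + 6}{8} = \frac{1}{8} \cdot 11 = \frac{11}{8} \approx 1.375$)
$S{\left(t,r \right)} = -4 + r + t^{2}$ ($S{\left(t,r \right)} = -4 + \left(t t + r\right) = -4 + \left(t^{2} + r\right) = -4 + \left(r + t^{2}\right) = -4 + r + t^{2}$)
$V = - \frac{1}{2}$ ($V = \frac{1}{-2} = - \frac{1}{2} \approx -0.5$)
$8 S{\left(D,-3 \right)} V = 8 \left(-4 - 3 + \left(\frac{11}{8}\right)^{2}\right) \left(- \frac{1}{2}\right) = 8 \left(-4 - 3 + \frac{121}{64}\right) \left(- \frac{1}{2}\right) = 8 \left(- \frac{327}{64}\right) \left(- \frac{1}{2}\right) = \left(- \frac{327}{8}\right) \left(- \frac{1}{2}\right) = \frac{327}{16}$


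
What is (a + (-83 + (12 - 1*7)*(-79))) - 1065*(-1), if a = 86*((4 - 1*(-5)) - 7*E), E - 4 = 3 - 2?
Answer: -1649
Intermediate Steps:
E = 5 (E = 4 + (3 - 2) = 4 + 1 = 5)
a = -2236 (a = 86*((4 - 1*(-5)) - 7*5) = 86*((4 + 5) - 35) = 86*(9 - 35) = 86*(-26) = -2236)
(a + (-83 + (12 - 1*7)*(-79))) - 1065*(-1) = (-2236 + (-83 + (12 - 1*7)*(-79))) - 1065*(-1) = (-2236 + (-83 + (12 - 7)*(-79))) + 1065 = (-2236 + (-83 + 5*(-79))) + 1065 = (-2236 + (-83 - 395)) + 1065 = (-2236 - 478) + 1065 = -2714 + 1065 = -1649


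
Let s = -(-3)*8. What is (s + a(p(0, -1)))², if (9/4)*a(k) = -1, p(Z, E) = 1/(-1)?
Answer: 44944/81 ≈ 554.86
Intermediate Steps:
p(Z, E) = -1
a(k) = -4/9 (a(k) = (4/9)*(-1) = -4/9)
s = 24 (s = -1*(-24) = 24)
(s + a(p(0, -1)))² = (24 - 4/9)² = (212/9)² = 44944/81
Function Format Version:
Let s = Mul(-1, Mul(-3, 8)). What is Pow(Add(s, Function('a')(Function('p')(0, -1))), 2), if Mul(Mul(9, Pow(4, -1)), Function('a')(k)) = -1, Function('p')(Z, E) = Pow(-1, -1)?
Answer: Rational(44944, 81) ≈ 554.86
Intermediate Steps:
Function('p')(Z, E) = -1
Function('a')(k) = Rational(-4, 9) (Function('a')(k) = Mul(Rational(4, 9), -1) = Rational(-4, 9))
s = 24 (s = Mul(-1, -24) = 24)
Pow(Add(s, Function('a')(Function('p')(0, -1))), 2) = Pow(Add(24, Rational(-4, 9)), 2) = Pow(Rational(212, 9), 2) = Rational(44944, 81)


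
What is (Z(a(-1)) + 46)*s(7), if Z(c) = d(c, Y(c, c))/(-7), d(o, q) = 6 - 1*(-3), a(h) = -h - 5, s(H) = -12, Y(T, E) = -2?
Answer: -3756/7 ≈ -536.57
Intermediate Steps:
a(h) = -5 - h
d(o, q) = 9 (d(o, q) = 6 + 3 = 9)
Z(c) = -9/7 (Z(c) = 9/(-7) = 9*(-1/7) = -9/7)
(Z(a(-1)) + 46)*s(7) = (-9/7 + 46)*(-12) = (313/7)*(-12) = -3756/7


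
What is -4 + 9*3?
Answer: 23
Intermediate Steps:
-4 + 9*3 = -4 + 27 = 23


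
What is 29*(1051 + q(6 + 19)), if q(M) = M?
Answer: 31204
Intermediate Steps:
29*(1051 + q(6 + 19)) = 29*(1051 + (6 + 19)) = 29*(1051 + 25) = 29*1076 = 31204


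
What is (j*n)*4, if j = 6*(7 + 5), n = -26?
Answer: -7488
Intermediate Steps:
j = 72 (j = 6*12 = 72)
(j*n)*4 = (72*(-26))*4 = -1872*4 = -7488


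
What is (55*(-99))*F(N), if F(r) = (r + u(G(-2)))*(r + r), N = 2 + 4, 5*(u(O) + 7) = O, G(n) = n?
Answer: 91476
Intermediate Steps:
u(O) = -7 + O/5
N = 6
F(r) = 2*r*(-37/5 + r) (F(r) = (r + (-7 + (⅕)*(-2)))*(r + r) = (r + (-7 - ⅖))*(2*r) = (r - 37/5)*(2*r) = (-37/5 + r)*(2*r) = 2*r*(-37/5 + r))
(55*(-99))*F(N) = (55*(-99))*((⅖)*6*(-37 + 5*6)) = -2178*6*(-37 + 30) = -2178*6*(-7) = -5445*(-84/5) = 91476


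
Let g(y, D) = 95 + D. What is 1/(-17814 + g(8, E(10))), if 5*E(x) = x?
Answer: -1/17717 ≈ -5.6443e-5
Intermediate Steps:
E(x) = x/5
1/(-17814 + g(8, E(10))) = 1/(-17814 + (95 + (⅕)*10)) = 1/(-17814 + (95 + 2)) = 1/(-17814 + 97) = 1/(-17717) = -1/17717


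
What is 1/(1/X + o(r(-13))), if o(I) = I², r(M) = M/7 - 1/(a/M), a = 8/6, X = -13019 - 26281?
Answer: 7702800/479862629 ≈ 0.016052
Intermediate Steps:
X = -39300
a = 4/3 (a = 8*(⅙) = 4/3 ≈ 1.3333)
r(M) = -17*M/28 (r(M) = M/7 - 1/(4/(3*M)) = M*(⅐) - 3*M/4 = M/7 - 3*M/4 = -17*M/28)
1/(1/X + o(r(-13))) = 1/(1/(-39300) + (-17/28*(-13))²) = 1/(-1/39300 + (221/28)²) = 1/(-1/39300 + 48841/784) = 1/(479862629/7702800) = 7702800/479862629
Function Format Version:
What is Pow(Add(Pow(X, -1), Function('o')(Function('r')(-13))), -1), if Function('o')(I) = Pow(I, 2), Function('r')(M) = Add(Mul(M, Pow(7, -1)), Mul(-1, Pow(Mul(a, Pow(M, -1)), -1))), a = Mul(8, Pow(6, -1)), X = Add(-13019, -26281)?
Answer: Rational(7702800, 479862629) ≈ 0.016052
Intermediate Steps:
X = -39300
a = Rational(4, 3) (a = Mul(8, Rational(1, 6)) = Rational(4, 3) ≈ 1.3333)
Function('r')(M) = Mul(Rational(-17, 28), M) (Function('r')(M) = Add(Mul(M, Pow(7, -1)), Mul(-1, Pow(Mul(Rational(4, 3), Pow(M, -1)), -1))) = Add(Mul(M, Rational(1, 7)), Mul(-1, Mul(Rational(3, 4), M))) = Add(Mul(Rational(1, 7), M), Mul(Rational(-3, 4), M)) = Mul(Rational(-17, 28), M))
Pow(Add(Pow(X, -1), Function('o')(Function('r')(-13))), -1) = Pow(Add(Pow(-39300, -1), Pow(Mul(Rational(-17, 28), -13), 2)), -1) = Pow(Add(Rational(-1, 39300), Pow(Rational(221, 28), 2)), -1) = Pow(Add(Rational(-1, 39300), Rational(48841, 784)), -1) = Pow(Rational(479862629, 7702800), -1) = Rational(7702800, 479862629)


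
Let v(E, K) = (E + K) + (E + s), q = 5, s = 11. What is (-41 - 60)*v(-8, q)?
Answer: 0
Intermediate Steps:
v(E, K) = 11 + K + 2*E (v(E, K) = (E + K) + (E + 11) = (E + K) + (11 + E) = 11 + K + 2*E)
(-41 - 60)*v(-8, q) = (-41 - 60)*(11 + 5 + 2*(-8)) = -101*(11 + 5 - 16) = -101*0 = 0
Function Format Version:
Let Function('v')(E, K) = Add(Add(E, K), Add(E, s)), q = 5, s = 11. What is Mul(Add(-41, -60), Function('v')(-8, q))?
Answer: 0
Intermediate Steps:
Function('v')(E, K) = Add(11, K, Mul(2, E)) (Function('v')(E, K) = Add(Add(E, K), Add(E, 11)) = Add(Add(E, K), Add(11, E)) = Add(11, K, Mul(2, E)))
Mul(Add(-41, -60), Function('v')(-8, q)) = Mul(Add(-41, -60), Add(11, 5, Mul(2, -8))) = Mul(-101, Add(11, 5, -16)) = Mul(-101, 0) = 0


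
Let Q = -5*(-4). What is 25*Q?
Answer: 500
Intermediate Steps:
Q = 20
25*Q = 25*20 = 500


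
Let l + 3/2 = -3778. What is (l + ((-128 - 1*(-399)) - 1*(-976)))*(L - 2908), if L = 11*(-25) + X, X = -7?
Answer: 8078675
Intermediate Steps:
l = -7559/2 (l = -3/2 - 3778 = -7559/2 ≈ -3779.5)
L = -282 (L = 11*(-25) - 7 = -275 - 7 = -282)
(l + ((-128 - 1*(-399)) - 1*(-976)))*(L - 2908) = (-7559/2 + ((-128 - 1*(-399)) - 1*(-976)))*(-282 - 2908) = (-7559/2 + ((-128 + 399) + 976))*(-3190) = (-7559/2 + (271 + 976))*(-3190) = (-7559/2 + 1247)*(-3190) = -5065/2*(-3190) = 8078675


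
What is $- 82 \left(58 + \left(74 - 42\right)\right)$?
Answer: $-7380$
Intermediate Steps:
$- 82 \left(58 + \left(74 - 42\right)\right) = - 82 \left(58 + 32\right) = \left(-82\right) 90 = -7380$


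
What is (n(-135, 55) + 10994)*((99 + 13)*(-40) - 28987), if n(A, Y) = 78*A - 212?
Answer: -8433684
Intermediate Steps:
n(A, Y) = -212 + 78*A
(n(-135, 55) + 10994)*((99 + 13)*(-40) - 28987) = ((-212 + 78*(-135)) + 10994)*((99 + 13)*(-40) - 28987) = ((-212 - 10530) + 10994)*(112*(-40) - 28987) = (-10742 + 10994)*(-4480 - 28987) = 252*(-33467) = -8433684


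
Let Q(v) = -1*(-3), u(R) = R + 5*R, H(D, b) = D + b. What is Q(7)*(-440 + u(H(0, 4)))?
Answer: -1248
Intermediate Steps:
u(R) = 6*R
Q(v) = 3
Q(7)*(-440 + u(H(0, 4))) = 3*(-440 + 6*(0 + 4)) = 3*(-440 + 6*4) = 3*(-440 + 24) = 3*(-416) = -1248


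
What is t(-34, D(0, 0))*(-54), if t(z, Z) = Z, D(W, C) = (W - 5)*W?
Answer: 0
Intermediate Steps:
D(W, C) = W*(-5 + W) (D(W, C) = (-5 + W)*W = W*(-5 + W))
t(-34, D(0, 0))*(-54) = (0*(-5 + 0))*(-54) = (0*(-5))*(-54) = 0*(-54) = 0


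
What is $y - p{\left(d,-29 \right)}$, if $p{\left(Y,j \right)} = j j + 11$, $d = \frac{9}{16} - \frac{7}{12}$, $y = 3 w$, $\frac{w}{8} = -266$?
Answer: $-7236$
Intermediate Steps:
$w = -2128$ ($w = 8 \left(-266\right) = -2128$)
$y = -6384$ ($y = 3 \left(-2128\right) = -6384$)
$d = - \frac{1}{48}$ ($d = 9 \cdot \frac{1}{16} - \frac{7}{12} = \frac{9}{16} - \frac{7}{12} = - \frac{1}{48} \approx -0.020833$)
$p{\left(Y,j \right)} = 11 + j^{2}$ ($p{\left(Y,j \right)} = j^{2} + 11 = 11 + j^{2}$)
$y - p{\left(d,-29 \right)} = -6384 - \left(11 + \left(-29\right)^{2}\right) = -6384 - \left(11 + 841\right) = -6384 - 852 = -7236$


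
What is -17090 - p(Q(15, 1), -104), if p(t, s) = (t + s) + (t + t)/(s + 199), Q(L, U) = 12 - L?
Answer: -1613379/95 ≈ -16983.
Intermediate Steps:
p(t, s) = s + t + 2*t/(199 + s) (p(t, s) = (s + t) + (2*t)/(199 + s) = (s + t) + 2*t/(199 + s) = s + t + 2*t/(199 + s))
-17090 - p(Q(15, 1), -104) = -17090 - ((-104)² + 199*(-104) + 201*(12 - 1*15) - 104*(12 - 1*15))/(199 - 104) = -17090 - (10816 - 20696 + 201*(12 - 15) - 104*(12 - 15))/95 = -17090 - (10816 - 20696 + 201*(-3) - 104*(-3))/95 = -17090 - (10816 - 20696 - 603 + 312)/95 = -17090 - (-10171)/95 = -17090 - 1*(-10171/95) = -17090 + 10171/95 = -1613379/95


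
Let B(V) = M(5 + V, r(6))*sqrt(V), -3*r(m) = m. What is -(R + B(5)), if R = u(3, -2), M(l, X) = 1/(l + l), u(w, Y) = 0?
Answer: -sqrt(5)/20 ≈ -0.11180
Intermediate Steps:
r(m) = -m/3
M(l, X) = 1/(2*l)
R = 0
B(V) = sqrt(V)/(2*(5 + V)) (B(V) = (1/(2*(5 + V)))*sqrt(V) = sqrt(V)/(2*(5 + V)))
-(R + B(5)) = -(0 + sqrt(5)/(2*(5 + 5))) = -(0 + (1/2)*sqrt(5)/10) = -(0 + (1/2)*sqrt(5)*(1/10)) = -(0 + sqrt(5)/20) = -sqrt(5)/20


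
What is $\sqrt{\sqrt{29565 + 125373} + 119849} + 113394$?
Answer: $113394 + \sqrt{119849 + 7 \sqrt{3162}} \approx 1.1374 \cdot 10^{5}$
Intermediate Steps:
$\sqrt{\sqrt{29565 + 125373} + 119849} + 113394 = \sqrt{\sqrt{154938} + 119849} + 113394 = \sqrt{7 \sqrt{3162} + 119849} + 113394 = \sqrt{119849 + 7 \sqrt{3162}} + 113394 = 113394 + \sqrt{119849 + 7 \sqrt{3162}}$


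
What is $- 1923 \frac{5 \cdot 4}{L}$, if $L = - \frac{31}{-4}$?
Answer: $- \frac{153840}{31} \approx -4962.6$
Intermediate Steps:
$L = \frac{31}{4}$ ($L = \left(-31\right) \left(- \frac{1}{4}\right) = \frac{31}{4} \approx 7.75$)
$- 1923 \frac{5 \cdot 4}{L} = - 1923 \frac{5 \cdot 4}{\frac{31}{4}} = - 1923 \cdot 20 \cdot \frac{4}{31} = \left(-1923\right) \frac{80}{31} = - \frac{153840}{31}$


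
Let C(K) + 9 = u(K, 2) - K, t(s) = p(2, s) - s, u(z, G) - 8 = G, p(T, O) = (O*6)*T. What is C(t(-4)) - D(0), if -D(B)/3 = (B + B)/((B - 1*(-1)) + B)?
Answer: 45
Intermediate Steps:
p(T, O) = 6*O*T (p(T, O) = (6*O)*T = 6*O*T)
u(z, G) = 8 + G
D(B) = -6*B/(1 + 2*B) (D(B) = -3*(B + B)/((B - 1*(-1)) + B) = -3*2*B/((B + 1) + B) = -3*2*B/((1 + B) + B) = -3*2*B/(1 + 2*B) = -6*B/(1 + 2*B))
t(s) = 11*s (t(s) = 6*s*2 - s = 12*s - s = 11*s)
C(K) = 1 - K (C(K) = -9 + ((8 + 2) - K) = -9 + (10 - K) = 1 - K)
C(t(-4)) - D(0) = (1 - 11*(-4)) - (-6)*0/(1 + 2*0) = (1 - 1*(-44)) - (-6)*0/(1 + 0) = (1 + 44) - (-6)*0/1 = 45 - (-6)*0 = 45 - 1*0 = 45 + 0 = 45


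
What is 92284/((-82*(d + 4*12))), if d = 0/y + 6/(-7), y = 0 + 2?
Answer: -161497/6765 ≈ -23.872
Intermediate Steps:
y = 2
d = -6/7 (d = 0/2 + 6/(-7) = 0*(½) + 6*(-⅐) = 0 - 6/7 = -6/7 ≈ -0.85714)
92284/((-82*(d + 4*12))) = 92284/((-82*(-6/7 + 4*12))) = 92284/((-82*(-6/7 + 48))) = 92284/((-82*330/7)) = 92284/(-27060/7) = 92284*(-7/27060) = -161497/6765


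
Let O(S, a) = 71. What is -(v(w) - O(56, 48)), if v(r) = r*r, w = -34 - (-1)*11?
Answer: -458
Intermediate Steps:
w = -23 (w = -34 - 1*(-11) = -34 + 11 = -23)
v(r) = r²
-(v(w) - O(56, 48)) = -((-23)² - 1*71) = -(529 - 71) = -1*458 = -458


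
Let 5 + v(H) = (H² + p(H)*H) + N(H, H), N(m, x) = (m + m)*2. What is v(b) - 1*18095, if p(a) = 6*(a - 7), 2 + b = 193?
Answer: 230009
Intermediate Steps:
b = 191 (b = -2 + 193 = 191)
N(m, x) = 4*m (N(m, x) = (2*m)*2 = 4*m)
p(a) = -42 + 6*a (p(a) = 6*(-7 + a) = -42 + 6*a)
v(H) = -5 + H² + 4*H + H*(-42 + 6*H) (v(H) = -5 + ((H² + (-42 + 6*H)*H) + 4*H) = -5 + ((H² + H*(-42 + 6*H)) + 4*H) = -5 + (H² + 4*H + H*(-42 + 6*H)) = -5 + H² + 4*H + H*(-42 + 6*H))
v(b) - 1*18095 = (-5 - 38*191 + 7*191²) - 1*18095 = (-5 - 7258 + 7*36481) - 18095 = (-5 - 7258 + 255367) - 18095 = 248104 - 18095 = 230009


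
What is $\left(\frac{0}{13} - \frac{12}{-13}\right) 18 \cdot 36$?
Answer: $\frac{7776}{13} \approx 598.15$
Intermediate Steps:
$\left(\frac{0}{13} - \frac{12}{-13}\right) 18 \cdot 36 = \left(0 \cdot \frac{1}{13} - - \frac{12}{13}\right) 18 \cdot 36 = \left(0 + \frac{12}{13}\right) 18 \cdot 36 = \frac{12}{13} \cdot 18 \cdot 36 = \frac{216}{13} \cdot 36 = \frac{7776}{13}$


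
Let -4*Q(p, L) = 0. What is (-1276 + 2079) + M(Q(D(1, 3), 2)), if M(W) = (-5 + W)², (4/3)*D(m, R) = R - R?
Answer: 828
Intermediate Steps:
D(m, R) = 0 (D(m, R) = 3*(R - R)/4 = (¾)*0 = 0)
Q(p, L) = 0 (Q(p, L) = -¼*0 = 0)
(-1276 + 2079) + M(Q(D(1, 3), 2)) = (-1276 + 2079) + (-5 + 0)² = 803 + (-5)² = 803 + 25 = 828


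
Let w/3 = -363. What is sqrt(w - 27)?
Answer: 6*I*sqrt(31) ≈ 33.407*I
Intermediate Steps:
w = -1089 (w = 3*(-363) = -1089)
sqrt(w - 27) = sqrt(-1089 - 27) = sqrt(-1116) = 6*I*sqrt(31)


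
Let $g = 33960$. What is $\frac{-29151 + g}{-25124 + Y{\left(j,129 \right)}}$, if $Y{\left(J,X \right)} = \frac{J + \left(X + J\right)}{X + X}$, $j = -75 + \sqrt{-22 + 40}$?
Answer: $- \frac{893597348154}{4668499170233} - \frac{827148 \sqrt{2}}{4668499170233} \approx -0.19141$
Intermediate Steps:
$j = -75 + 3 \sqrt{2}$ ($j = -75 + \sqrt{18} = -75 + 3 \sqrt{2} \approx -70.757$)
$Y{\left(J,X \right)} = \frac{X + 2 J}{2 X}$ ($Y{\left(J,X \right)} = \frac{J + \left(J + X\right)}{2 X} = \left(X + 2 J\right) \frac{1}{2 X} = \frac{X + 2 J}{2 X}$)
$\frac{-29151 + g}{-25124 + Y{\left(j,129 \right)}} = \frac{-29151 + 33960}{-25124 + \frac{\left(-75 + 3 \sqrt{2}\right) + \frac{1}{2} \cdot 129}{129}} = \frac{4809}{-25124 + \frac{\left(-75 + 3 \sqrt{2}\right) + \frac{129}{2}}{129}} = \frac{4809}{-25124 + \frac{- \frac{21}{2} + 3 \sqrt{2}}{129}} = \frac{4809}{-25124 - \left(\frac{7}{86} - \frac{\sqrt{2}}{43}\right)} = \frac{4809}{- \frac{2160671}{86} + \frac{\sqrt{2}}{43}}$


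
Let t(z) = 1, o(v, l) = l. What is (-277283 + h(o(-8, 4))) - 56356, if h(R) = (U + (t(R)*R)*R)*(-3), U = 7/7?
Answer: -333690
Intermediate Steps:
U = 1 (U = 7*(⅐) = 1)
h(R) = -3 - 3*R² (h(R) = (1 + (1*R)*R)*(-3) = (1 + R*R)*(-3) = (1 + R²)*(-3) = -3 - 3*R²)
(-277283 + h(o(-8, 4))) - 56356 = (-277283 + (-3 - 3*4²)) - 56356 = (-277283 + (-3 - 3*16)) - 56356 = (-277283 + (-3 - 48)) - 56356 = (-277283 - 51) - 56356 = -277334 - 56356 = -333690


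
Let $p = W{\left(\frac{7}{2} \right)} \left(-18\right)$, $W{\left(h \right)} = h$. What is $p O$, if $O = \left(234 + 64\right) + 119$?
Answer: $-26271$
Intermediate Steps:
$p = -63$ ($p = \frac{7}{2} \left(-18\right) = -63$)
$O = 417$ ($O = 298 + 119 = 417$)
$p O = \left(-63\right) 417 = -26271$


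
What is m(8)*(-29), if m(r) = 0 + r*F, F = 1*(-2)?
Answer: 464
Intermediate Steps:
F = -2
m(r) = -2*r (m(r) = 0 + r*(-2) = 0 - 2*r = -2*r)
m(8)*(-29) = -2*8*(-29) = -16*(-29) = 464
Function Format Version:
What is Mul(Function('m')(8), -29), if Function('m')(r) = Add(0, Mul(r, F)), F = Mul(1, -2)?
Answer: 464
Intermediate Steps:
F = -2
Function('m')(r) = Mul(-2, r) (Function('m')(r) = Add(0, Mul(r, -2)) = Add(0, Mul(-2, r)) = Mul(-2, r))
Mul(Function('m')(8), -29) = Mul(Mul(-2, 8), -29) = Mul(-16, -29) = 464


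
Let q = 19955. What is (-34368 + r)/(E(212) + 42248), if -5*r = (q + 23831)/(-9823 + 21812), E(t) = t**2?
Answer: -147159539/373337460 ≈ -0.39417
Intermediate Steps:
r = -43786/59945 (r = -(19955 + 23831)/(5*(-9823 + 21812)) = -43786/(5*11989) = -1/5*43786/11989 = -43786/59945 ≈ -0.73044)
(-34368 + r)/(E(212) + 42248) = (-34368 - 43786/59945)/(212**2 + 42248) = -2060233546/(59945*(44944 + 42248)) = -2060233546/59945/87192 = -2060233546/59945*1/87192 = -147159539/373337460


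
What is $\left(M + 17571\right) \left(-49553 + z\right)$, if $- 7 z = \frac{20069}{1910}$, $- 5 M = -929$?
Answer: $- \frac{4201662714024}{4775} \approx -8.7993 \cdot 10^{8}$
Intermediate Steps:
$M = \frac{929}{5}$ ($M = \left(- \frac{1}{5}\right) \left(-929\right) = \frac{929}{5} \approx 185.8$)
$z = - \frac{2867}{1910}$ ($z = - \frac{20069 \cdot \frac{1}{1910}}{7} = \left(- \frac{1}{7}\right) \frac{20069}{1910} = - \frac{2867}{1910} \approx -1.501$)
$\left(M + 17571\right) \left(-49553 + z\right) = \left(\frac{929}{5} + 17571\right) \left(-49553 - \frac{2867}{1910}\right) = \frac{88784}{5} \left(- \frac{94649097}{1910}\right) = - \frac{4201662714024}{4775}$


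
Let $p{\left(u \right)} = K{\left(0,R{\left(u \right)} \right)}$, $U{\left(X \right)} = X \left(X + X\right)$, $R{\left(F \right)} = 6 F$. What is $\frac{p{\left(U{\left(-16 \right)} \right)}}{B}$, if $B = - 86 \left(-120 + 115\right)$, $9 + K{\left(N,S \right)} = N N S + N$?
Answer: $- \frac{9}{430} \approx -0.02093$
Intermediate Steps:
$K{\left(N,S \right)} = -9 + N + S N^{2}$ ($K{\left(N,S \right)} = -9 + \left(N N S + N\right) = -9 + \left(N^{2} S + N\right) = -9 + \left(S N^{2} + N\right) = -9 + \left(N + S N^{2}\right) = -9 + N + S N^{2}$)
$U{\left(X \right)} = 2 X^{2}$ ($U{\left(X \right)} = X 2 X = 2 X^{2}$)
$p{\left(u \right)} = -9$ ($p{\left(u \right)} = -9 + 0 + 6 u 0^{2} = -9 + 0 + 6 u 0 = -9 + 0 + 0 = -9$)
$B = 430$ ($B = \left(-86\right) \left(-5\right) = 430$)
$\frac{p{\left(U{\left(-16 \right)} \right)}}{B} = - \frac{9}{430}$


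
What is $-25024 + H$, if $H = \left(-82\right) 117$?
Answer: $-34618$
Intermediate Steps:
$H = -9594$
$-25024 + H = -25024 - 9594 = -34618$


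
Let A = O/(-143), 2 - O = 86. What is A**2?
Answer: 7056/20449 ≈ 0.34505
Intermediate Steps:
O = -84 (O = 2 - 1*86 = 2 - 86 = -84)
A = 84/143 (A = -84/(-143) = -84*(-1/143) = 84/143 ≈ 0.58741)
A**2 = (84/143)**2 = 7056/20449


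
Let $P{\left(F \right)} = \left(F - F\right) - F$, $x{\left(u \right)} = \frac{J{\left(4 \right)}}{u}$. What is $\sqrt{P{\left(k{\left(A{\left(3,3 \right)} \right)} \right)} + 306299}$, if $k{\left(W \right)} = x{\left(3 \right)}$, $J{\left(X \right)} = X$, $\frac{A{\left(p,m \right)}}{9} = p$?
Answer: $\frac{\sqrt{2756679}}{3} \approx 553.44$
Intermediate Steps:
$A{\left(p,m \right)} = 9 p$
$x{\left(u \right)} = \frac{4}{u}$
$k{\left(W \right)} = \frac{4}{3}$
$P{\left(F \right)} = - F$ ($P{\left(F \right)} = 0 - F = - F$)
$\sqrt{P{\left(k{\left(A{\left(3,3 \right)} \right)} \right)} + 306299} = \sqrt{\left(-1\right) \frac{4}{3} + 306299} = \sqrt{- \frac{4}{3} + 306299} = \sqrt{\frac{918893}{3}} = \frac{\sqrt{2756679}}{3}$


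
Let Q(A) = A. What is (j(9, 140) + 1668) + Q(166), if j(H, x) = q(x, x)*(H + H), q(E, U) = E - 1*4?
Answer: 4282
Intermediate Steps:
q(E, U) = -4 + E (q(E, U) = E - 4 = -4 + E)
j(H, x) = 2*H*(-4 + x) (j(H, x) = (-4 + x)*(H + H) = (-4 + x)*(2*H) = 2*H*(-4 + x))
(j(9, 140) + 1668) + Q(166) = (2*9*(-4 + 140) + 1668) + 166 = (2*9*136 + 1668) + 166 = (2448 + 1668) + 166 = 4116 + 166 = 4282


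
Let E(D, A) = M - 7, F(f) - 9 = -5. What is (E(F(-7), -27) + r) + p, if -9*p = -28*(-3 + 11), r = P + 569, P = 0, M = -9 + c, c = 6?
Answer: 5255/9 ≈ 583.89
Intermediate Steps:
M = -3 (M = -9 + 6 = -3)
F(f) = 4 (F(f) = 9 - 5 = 4)
E(D, A) = -10 (E(D, A) = -3 - 7 = -10)
r = 569 (r = 0 + 569 = 569)
p = 224/9 (p = -(-28)*(-3 + 11)/9 = -(-28)*8/9 = -⅑*(-224) = 224/9 ≈ 24.889)
(E(F(-7), -27) + r) + p = (-10 + 569) + 224/9 = 559 + 224/9 = 5255/9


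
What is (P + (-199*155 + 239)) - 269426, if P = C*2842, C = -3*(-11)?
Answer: -206246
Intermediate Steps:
C = 33
P = 93786 (P = 33*2842 = 93786)
(P + (-199*155 + 239)) - 269426 = (93786 + (-199*155 + 239)) - 269426 = (93786 + (-30845 + 239)) - 269426 = (93786 - 30606) - 269426 = 63180 - 269426 = -206246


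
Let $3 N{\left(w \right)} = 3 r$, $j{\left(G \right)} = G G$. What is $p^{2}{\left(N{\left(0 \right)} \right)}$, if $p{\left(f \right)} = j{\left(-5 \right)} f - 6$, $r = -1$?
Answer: $961$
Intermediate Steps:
$j{\left(G \right)} = G^{2}$
$N{\left(w \right)} = -1$ ($N{\left(w \right)} = \frac{3 \left(-1\right)}{3} = \frac{1}{3} \left(-3\right) = -1$)
$p{\left(f \right)} = -6 + 25 f$ ($p{\left(f \right)} = \left(-5\right)^{2} f - 6 = 25 f - 6 = -6 + 25 f$)
$p^{2}{\left(N{\left(0 \right)} \right)} = \left(-6 + 25 \left(-1\right)\right)^{2} = \left(-6 - 25\right)^{2} = \left(-31\right)^{2} = 961$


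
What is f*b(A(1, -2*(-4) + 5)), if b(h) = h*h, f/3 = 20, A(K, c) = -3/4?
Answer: 135/4 ≈ 33.750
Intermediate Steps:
A(K, c) = -¾ (A(K, c) = -3*¼ = -¾)
f = 60 (f = 3*20 = 60)
b(h) = h²
f*b(A(1, -2*(-4) + 5)) = 60*(-¾)² = 60*(9/16) = 135/4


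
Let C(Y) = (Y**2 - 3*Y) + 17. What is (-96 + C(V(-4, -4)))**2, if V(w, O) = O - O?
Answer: 6241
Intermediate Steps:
V(w, O) = 0
C(Y) = 17 + Y**2 - 3*Y
(-96 + C(V(-4, -4)))**2 = (-96 + (17 + 0**2 - 3*0))**2 = (-96 + (17 + 0 + 0))**2 = (-96 + 17)**2 = (-79)**2 = 6241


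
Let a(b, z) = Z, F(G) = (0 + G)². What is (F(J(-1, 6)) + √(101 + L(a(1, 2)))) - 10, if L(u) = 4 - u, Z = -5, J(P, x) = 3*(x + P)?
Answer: 215 + √110 ≈ 225.49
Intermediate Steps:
J(P, x) = 3*P + 3*x (J(P, x) = 3*(P + x) = 3*P + 3*x)
F(G) = G²
a(b, z) = -5
(F(J(-1, 6)) + √(101 + L(a(1, 2)))) - 10 = ((3*(-1) + 3*6)² + √(101 + (4 - 1*(-5)))) - 10 = ((-3 + 18)² + √(101 + (4 + 5))) - 10 = (15² + √(101 + 9)) - 10 = (225 + √110) - 10 = 215 + √110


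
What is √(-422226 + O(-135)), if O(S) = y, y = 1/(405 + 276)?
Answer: I*√195811951305/681 ≈ 649.79*I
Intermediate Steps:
y = 1/681 ≈ 0.0014684
O(S) = 1/681
√(-422226 + O(-135)) = √(-422226 + 1/681) = √(-287535905/681) = I*√195811951305/681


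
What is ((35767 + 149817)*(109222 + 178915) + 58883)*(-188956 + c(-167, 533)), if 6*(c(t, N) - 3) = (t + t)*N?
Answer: -35071779806630170/3 ≈ -1.1691e+16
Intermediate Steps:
c(t, N) = 3 + N*t/3 (c(t, N) = 3 + ((t + t)*N)/6 = 3 + ((2*t)*N)/6 = 3 + (2*N*t)/6 = 3 + N*t/3)
((35767 + 149817)*(109222 + 178915) + 58883)*(-188956 + c(-167, 533)) = ((35767 + 149817)*(109222 + 178915) + 58883)*(-188956 + (3 + (⅓)*533*(-167))) = (185584*288137 + 58883)*(-188956 + (3 - 89011/3)) = (53473617008 + 58883)*(-188956 - 89002/3) = 53473675891*(-655870/3) = -35071779806630170/3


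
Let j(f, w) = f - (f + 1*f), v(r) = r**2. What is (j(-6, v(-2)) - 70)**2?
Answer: 4096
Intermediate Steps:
j(f, w) = -f (j(f, w) = f - (f + f) = f - 2*f = -f)
(j(-6, v(-2)) - 70)**2 = (-1*(-6) - 70)**2 = (6 - 70)**2 = (-64)**2 = 4096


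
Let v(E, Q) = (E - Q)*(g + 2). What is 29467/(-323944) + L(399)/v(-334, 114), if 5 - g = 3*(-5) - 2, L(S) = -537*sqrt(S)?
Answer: -29467/323944 + 179*sqrt(399)/3584 ≈ 0.90667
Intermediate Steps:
g = 22 (g = 5 - (3*(-5) - 2) = 5 - (-15 - 2) = 5 - 1*(-17) = 5 + 17 = 22)
v(E, Q) = -24*Q + 24*E (v(E, Q) = (E - Q)*(22 + 2) = (E - Q)*24 = -24*Q + 24*E)
29467/(-323944) + L(399)/v(-334, 114) = 29467/(-323944) + (-537*sqrt(399))/(-24*114 + 24*(-334)) = 29467*(-1/323944) + (-537*sqrt(399))/(-2736 - 8016) = -29467/323944 - 537*sqrt(399)/(-10752) = -29467/323944 - 537*sqrt(399)*(-1/10752) = -29467/323944 + 179*sqrt(399)/3584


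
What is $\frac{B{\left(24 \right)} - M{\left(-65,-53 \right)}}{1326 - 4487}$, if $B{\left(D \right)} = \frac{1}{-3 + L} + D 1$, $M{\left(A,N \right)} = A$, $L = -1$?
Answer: $- \frac{355}{12644} \approx -0.028077$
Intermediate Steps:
$B{\left(D \right)} = - \frac{1}{4} + D$ ($B{\left(D \right)} = \frac{1}{-3 - 1} + D 1 = \frac{1}{-4} + D = - \frac{1}{4} + D$)
$\frac{B{\left(24 \right)} - M{\left(-65,-53 \right)}}{1326 - 4487} = \frac{\left(- \frac{1}{4} + 24\right) - -65}{1326 - 4487} = \frac{\frac{95}{4} + 65}{-3161} = \frac{355}{4} \left(- \frac{1}{3161}\right) = - \frac{355}{12644}$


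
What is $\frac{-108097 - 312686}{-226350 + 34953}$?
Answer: $\frac{140261}{63799} \approx 2.1985$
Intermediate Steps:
$\frac{-108097 - 312686}{-226350 + 34953} = \frac{-108097 - 312686}{-191397} = \left(-108097 - 312686\right) \left(- \frac{1}{191397}\right) = \left(-420783\right) \left(- \frac{1}{191397}\right) = \frac{140261}{63799}$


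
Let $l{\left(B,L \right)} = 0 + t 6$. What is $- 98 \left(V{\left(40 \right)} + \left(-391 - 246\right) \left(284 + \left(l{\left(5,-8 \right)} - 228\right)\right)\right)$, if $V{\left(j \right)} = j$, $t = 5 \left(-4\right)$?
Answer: $-3999184$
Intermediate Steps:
$t = -20$
$l{\left(B,L \right)} = -120$ ($l{\left(B,L \right)} = 0 - 120 = -120$)
$- 98 \left(V{\left(40 \right)} + \left(-391 - 246\right) \left(284 + \left(l{\left(5,-8 \right)} - 228\right)\right)\right) = - 98 \left(40 + \left(-391 - 246\right) \left(284 - 348\right)\right) = - 98 \left(40 - 637 \left(284 - 348\right)\right) = - 98 \left(40 - -40768\right) = - 98 \left(40 + 40768\right) = \left(-98\right) 40808 = -3999184$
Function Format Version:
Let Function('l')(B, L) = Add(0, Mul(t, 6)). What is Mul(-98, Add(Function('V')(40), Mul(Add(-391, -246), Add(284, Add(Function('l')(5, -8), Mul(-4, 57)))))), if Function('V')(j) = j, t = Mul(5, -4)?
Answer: -3999184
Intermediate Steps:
t = -20
Function('l')(B, L) = -120 (Function('l')(B, L) = Add(0, Mul(-20, 6)) = Add(0, -120) = -120)
Mul(-98, Add(Function('V')(40), Mul(Add(-391, -246), Add(284, Add(Function('l')(5, -8), Mul(-4, 57)))))) = Mul(-98, Add(40, Mul(Add(-391, -246), Add(284, Add(-120, Mul(-4, 57)))))) = Mul(-98, Add(40, Mul(-637, Add(284, Add(-120, -228))))) = Mul(-98, Add(40, Mul(-637, Add(284, -348)))) = Mul(-98, Add(40, Mul(-637, -64))) = Mul(-98, Add(40, 40768)) = Mul(-98, 40808) = -3999184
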